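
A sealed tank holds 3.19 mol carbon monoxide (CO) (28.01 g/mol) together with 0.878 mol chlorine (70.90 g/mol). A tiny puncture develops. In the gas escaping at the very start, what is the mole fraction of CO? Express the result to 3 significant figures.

The effusion rate of species i is ∝ p_i/√M_i ∝ n_i/√M_i.
So x_CO in the escaping gas = (n_CO/√M_CO) / Σ(n_i/√M_i)
= (3.19/√28.01) / (3.19/√28.01 + 0.878/√70.90) = 0.6027/(0.6027 + 0.1043) = 0.853.

0.853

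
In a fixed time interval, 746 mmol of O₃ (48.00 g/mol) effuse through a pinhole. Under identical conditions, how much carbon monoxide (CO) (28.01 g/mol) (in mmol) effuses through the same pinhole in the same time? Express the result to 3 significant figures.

Using Graham's law: rate_CO/rate_O₃ = √(M_O₃/M_CO) = √(48.00/28.01) = √1.714 = 1.309.
So the amount for CO is 746 × 1.309 = 977 mmol.

977 mmol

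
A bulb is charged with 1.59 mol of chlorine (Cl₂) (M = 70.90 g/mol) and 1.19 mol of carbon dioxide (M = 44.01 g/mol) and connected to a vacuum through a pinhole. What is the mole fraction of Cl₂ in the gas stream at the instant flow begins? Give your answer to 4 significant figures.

Each component's effusion rate ∝ (its partial pressure)·(1/√M) ∝ n_i/√M_i.
x_Cl₂(eff) = (n_Cl₂/√M_Cl₂) / (n_Cl₂/√M_Cl₂ + n_CO₂/√M_CO₂)
= (1.59/√70.90) / (1.59/√70.90 + 1.19/√44.01) = 0.1888/(0.1888 + 0.1794) = 0.5128.

0.5128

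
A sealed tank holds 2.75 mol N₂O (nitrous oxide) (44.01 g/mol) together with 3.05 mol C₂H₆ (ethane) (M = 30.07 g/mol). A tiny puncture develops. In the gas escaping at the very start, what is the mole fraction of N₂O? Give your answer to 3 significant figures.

0.427

Each component's effusion rate ∝ (its partial pressure)·(1/√M) ∝ n_i/√M_i.
Mole fraction of N₂O in the effusate = (n_N₂O/√M_N₂O) / (n_N₂O/√M_N₂O + n_C₂H₆/√M_C₂H₆)
= (2.75/√44.01) / (2.75/√44.01 + 3.05/√30.07) = 0.4145/(0.4145 + 0.5562) = 0.427.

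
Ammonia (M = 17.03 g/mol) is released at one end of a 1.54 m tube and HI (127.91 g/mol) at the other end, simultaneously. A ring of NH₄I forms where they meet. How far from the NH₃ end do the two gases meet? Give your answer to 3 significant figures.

1.13 m

The fronts meet when d_NH₃ + d_HI = L with d_NH₃/d_HI = √(M_HI/M_NH₃) (Graham's law). Here √(M_HI/M_NH₃) = √(127.91/17.03) = 2.741.
With d_NH₃ + d_HI = 1.54 m, d_HI = 1.54/(1 + 2.741) = 0.4117 m.
d_NH₃ = 1.54 − 0.4117 = 1.13 m.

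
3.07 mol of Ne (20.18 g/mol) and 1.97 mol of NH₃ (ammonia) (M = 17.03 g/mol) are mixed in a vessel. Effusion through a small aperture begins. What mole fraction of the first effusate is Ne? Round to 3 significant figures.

Rate_i ∝ x_i/√M_i (Graham's law weighted by mole fraction), so the effusate composition follows n_i/√M_i.
Mole fraction of Ne in the effusate = (n_Ne/√M_Ne) / (n_Ne/√M_Ne + n_NH₃/√M_NH₃)
= (3.07/√20.18) / (3.07/√20.18 + 1.97/√17.03) = 0.6834/(0.6834 + 0.4774) = 0.589.

0.589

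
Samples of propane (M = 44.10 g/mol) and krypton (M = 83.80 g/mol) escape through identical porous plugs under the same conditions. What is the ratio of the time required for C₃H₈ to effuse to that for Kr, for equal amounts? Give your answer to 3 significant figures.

Graham's law gives t_C₃H₈/t_Kr = √(M_C₃H₈/M_Kr) = √(44.10/83.80) = √0.5263 = 0.725.

0.725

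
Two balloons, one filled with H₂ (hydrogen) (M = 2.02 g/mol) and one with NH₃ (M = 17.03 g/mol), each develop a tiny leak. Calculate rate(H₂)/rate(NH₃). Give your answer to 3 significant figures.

Using Graham's law: rate_H₂/rate_NH₃ = √(M_NH₃/M_H₂) = √(17.03/2.02) = √8.431 = 2.90.

2.90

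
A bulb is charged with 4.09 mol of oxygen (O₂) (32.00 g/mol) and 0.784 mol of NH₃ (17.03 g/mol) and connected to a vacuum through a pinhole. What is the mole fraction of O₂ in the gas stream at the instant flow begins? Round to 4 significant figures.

Rate_i ∝ x_i/√M_i (Graham's law weighted by mole fraction), so the effusate composition follows n_i/√M_i.
Mole fraction of O₂ in the effusate = (n_O₂/√M_O₂) / (n_O₂/√M_O₂ + n_NH₃/√M_NH₃)
= (4.09/√32.00) / (4.09/√32.00 + 0.784/√17.03) = 0.7230/(0.7230 + 0.1900) = 0.7919.

0.7919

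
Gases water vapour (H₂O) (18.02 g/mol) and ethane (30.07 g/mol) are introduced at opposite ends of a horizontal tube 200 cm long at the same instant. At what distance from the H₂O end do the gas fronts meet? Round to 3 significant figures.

113 cm

In equal time, each gas travels a distance ∝ its rate ∝ 1/√M, so d_H₂O/d_C₂H₆ = √(M_C₂H₆/M_H₂O) = √(30.07/18.02) = 1.292.
With d_H₂O + d_C₂H₆ = 200 cm, d_C₂H₆ = 200/(1 + 1.292) = 87.27 cm.
d_H₂O = 200 − 87.27 = 113 cm.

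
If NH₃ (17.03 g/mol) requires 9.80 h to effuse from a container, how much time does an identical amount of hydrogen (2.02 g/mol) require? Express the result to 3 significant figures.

3.38 h

Using Graham's law: t_H₂/t_NH₃ = √(M_H₂/M_NH₃) = √(2.02/17.03) = √0.1186 = 0.3444.
So the time for H₂ is 9.80 × 0.3444 = 3.38 h.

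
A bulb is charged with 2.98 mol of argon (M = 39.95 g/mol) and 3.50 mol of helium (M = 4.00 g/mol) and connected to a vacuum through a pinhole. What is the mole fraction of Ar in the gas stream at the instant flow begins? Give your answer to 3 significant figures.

0.212

The effusion rate of species i is ∝ p_i/√M_i ∝ n_i/√M_i.
x_Ar(eff) = (n_Ar/√M_Ar) / (n_Ar/√M_Ar + n_He/√M_He)
= (2.98/√39.95) / (2.98/√39.95 + 3.50/√4.00) = 0.4715/(0.4715 + 1.750) = 0.212.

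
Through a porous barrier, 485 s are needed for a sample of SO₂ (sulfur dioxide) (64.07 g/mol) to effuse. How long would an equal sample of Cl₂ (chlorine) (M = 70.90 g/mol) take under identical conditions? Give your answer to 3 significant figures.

510 s

By Graham's law, t_Cl₂/t_SO₂ = √(M_Cl₂/M_SO₂) = √(70.90/64.07) = √1.107 = 1.052.
So the time for Cl₂ is 485 × 1.052 = 510 s.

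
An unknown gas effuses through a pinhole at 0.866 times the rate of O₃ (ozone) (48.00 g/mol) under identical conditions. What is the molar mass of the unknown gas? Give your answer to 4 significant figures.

64.00 g/mol

From Graham's law, rate_X/rate_O₃ = √(M_O₃/M_X).
0.866 = √(48.00/M_X)
M_X = 48.00 / 0.866² = 48.00 / 0.7500 = 64.00 g/mol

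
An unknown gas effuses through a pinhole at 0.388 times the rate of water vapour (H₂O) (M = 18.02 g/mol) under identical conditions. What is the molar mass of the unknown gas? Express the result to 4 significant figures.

119.7 g/mol

By Graham's law, rate_X/rate_H₂O = √(M_H₂O/M_X).
0.388 = √(18.02/M_X)
M_X = 18.02 / 0.388² = 18.02 / 0.1505 = 119.7 g/mol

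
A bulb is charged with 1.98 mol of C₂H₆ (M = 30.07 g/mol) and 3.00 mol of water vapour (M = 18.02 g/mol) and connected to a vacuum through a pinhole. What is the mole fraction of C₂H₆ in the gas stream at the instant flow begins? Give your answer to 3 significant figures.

0.338

Effusion rate of each component ∝ n_i/√M_i (partial pressure × 1/√M).
x_C₂H₆(eff) = (n_C₂H₆/√M_C₂H₆) / (n_C₂H₆/√M_C₂H₆ + n_H₂O/√M_H₂O)
= (1.98/√30.07) / (1.98/√30.07 + 3.00/√18.02) = 0.3611/(0.3611 + 0.7067) = 0.338.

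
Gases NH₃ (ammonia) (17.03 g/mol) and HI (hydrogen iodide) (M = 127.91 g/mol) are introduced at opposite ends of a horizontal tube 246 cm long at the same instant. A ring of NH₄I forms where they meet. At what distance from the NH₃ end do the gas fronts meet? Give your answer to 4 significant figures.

180.2 cm

Distances travelled in equal time are proportional to diffusion rates, so d_NH₃/d_HI = √(M_HI/M_NH₃) = √(127.91/17.03) = 2.741.
With d_NH₃ + d_HI = 246 cm, d_HI = 246/(1 + 2.741) = 65.76 cm.
d_NH₃ = 246 − 65.76 = 180.2 cm.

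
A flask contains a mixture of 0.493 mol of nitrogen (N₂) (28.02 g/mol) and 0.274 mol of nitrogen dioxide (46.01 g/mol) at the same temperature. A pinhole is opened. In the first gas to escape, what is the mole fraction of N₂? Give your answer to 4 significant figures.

0.6975

The effusion rate of species i is ∝ p_i/√M_i ∝ n_i/√M_i.
x_N₂(eff) = (n_N₂/√M_N₂) / (n_N₂/√M_N₂ + n_NO₂/√M_NO₂)
= (0.493/√28.02) / (0.493/√28.02 + 0.274/√46.01) = 0.09313/(0.09313 + 0.04039) = 0.6975.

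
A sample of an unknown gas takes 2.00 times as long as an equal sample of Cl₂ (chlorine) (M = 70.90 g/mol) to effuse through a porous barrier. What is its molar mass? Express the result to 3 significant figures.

Graham's law gives t_X/t_Cl₂ = √(M_X/M_Cl₂).
2.00 = √(M_X/70.90)
M_X = 70.90 × 2.00² = 70.90 × 4.000 = 284 g/mol

284 g/mol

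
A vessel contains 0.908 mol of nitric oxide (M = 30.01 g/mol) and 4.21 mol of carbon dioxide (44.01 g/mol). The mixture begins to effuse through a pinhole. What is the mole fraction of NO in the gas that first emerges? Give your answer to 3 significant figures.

0.207

Rate_i ∝ x_i/√M_i (Graham's law weighted by mole fraction), so the effusate composition follows n_i/√M_i.
Mole fraction of NO in the effusate = (n_NO/√M_NO) / (n_NO/√M_NO + n_CO₂/√M_CO₂)
= (0.908/√30.01) / (0.908/√30.01 + 4.21/√44.01) = 0.1657/(0.1657 + 0.6346) = 0.207.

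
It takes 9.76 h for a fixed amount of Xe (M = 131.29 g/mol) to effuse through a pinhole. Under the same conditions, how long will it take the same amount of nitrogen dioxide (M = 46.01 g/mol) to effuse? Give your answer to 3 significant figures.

5.78 h

Graham's law gives t_NO₂/t_Xe = √(M_NO₂/M_Xe) = √(46.01/131.29) = √0.3504 = 0.5920.
So the time for NO₂ is 9.76 × 0.5920 = 5.78 h.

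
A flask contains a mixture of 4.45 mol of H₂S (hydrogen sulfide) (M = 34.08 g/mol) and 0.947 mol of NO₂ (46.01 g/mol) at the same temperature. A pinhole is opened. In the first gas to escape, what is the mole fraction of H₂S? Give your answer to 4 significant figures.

Effusion rate of each component ∝ n_i/√M_i (partial pressure × 1/√M).
x_H₂S(eff) = (n_H₂S/√M_H₂S) / (n_H₂S/√M_H₂S + n_NO₂/√M_NO₂)
= (4.45/√34.08) / (4.45/√34.08 + 0.947/√46.01) = 0.7623/(0.7623 + 0.1396) = 0.8452.

0.8452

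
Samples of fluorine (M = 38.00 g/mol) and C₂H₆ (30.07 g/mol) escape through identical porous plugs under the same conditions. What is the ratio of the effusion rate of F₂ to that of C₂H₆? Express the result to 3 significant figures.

Using Graham's law: rate_F₂/rate_C₂H₆ = √(M_C₂H₆/M_F₂) = √(30.07/38.00) = √0.7913 = 0.890.

0.890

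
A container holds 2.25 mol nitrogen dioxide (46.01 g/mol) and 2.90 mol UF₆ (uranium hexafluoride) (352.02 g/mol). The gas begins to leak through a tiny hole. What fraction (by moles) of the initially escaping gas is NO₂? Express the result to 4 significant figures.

Each component's effusion rate ∝ (its partial pressure)·(1/√M) ∝ n_i/√M_i.
Mole fraction of NO₂ in the effusate = (n_NO₂/√M_NO₂) / (n_NO₂/√M_NO₂ + n_UF₆/√M_UF₆)
= (2.25/√46.01) / (2.25/√46.01 + 2.90/√352.02) = 0.3317/(0.3317 + 0.1546) = 0.6821.

0.6821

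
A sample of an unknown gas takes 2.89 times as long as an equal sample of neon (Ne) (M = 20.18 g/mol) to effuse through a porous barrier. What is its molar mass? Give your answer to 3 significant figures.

Graham's law gives t_X/t_Ne = √(M_X/M_Ne).
2.89 = √(M_X/20.18)
M_X = 20.18 × 2.89² = 20.18 × 8.352 = 169 g/mol

169 g/mol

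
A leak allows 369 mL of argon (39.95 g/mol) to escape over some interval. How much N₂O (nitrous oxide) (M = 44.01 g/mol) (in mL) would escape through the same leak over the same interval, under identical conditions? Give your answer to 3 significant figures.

From Graham's law, rate_N₂O/rate_Ar = √(M_Ar/M_N₂O) = √(39.95/44.01) = √0.9077 = 0.9528.
So the volume for N₂O is 369 × 0.9528 = 352 mL.

352 mL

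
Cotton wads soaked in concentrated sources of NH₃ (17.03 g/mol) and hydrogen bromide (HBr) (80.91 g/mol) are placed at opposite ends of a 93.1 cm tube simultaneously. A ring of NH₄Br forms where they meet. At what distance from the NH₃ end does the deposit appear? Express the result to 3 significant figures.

63.8 cm

In equal time, each gas travels a distance ∝ its rate ∝ 1/√M, so d_NH₃/d_HBr = √(M_HBr/M_NH₃) = √(80.91/17.03) = 2.180.
With d_NH₃ + d_HBr = 93.1 cm, d_HBr = 93.1/(1 + 2.180) = 29.28 cm.
d_NH₃ = 93.1 − 29.28 = 63.8 cm.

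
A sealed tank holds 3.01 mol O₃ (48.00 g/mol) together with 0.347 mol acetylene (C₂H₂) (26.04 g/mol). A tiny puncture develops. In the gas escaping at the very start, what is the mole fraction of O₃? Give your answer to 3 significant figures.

Rate_i ∝ x_i/√M_i (Graham's law weighted by mole fraction), so the effusate composition follows n_i/√M_i.
Mole fraction of O₃ in the effusate = (n_O₃/√M_O₃) / (n_O₃/√M_O₃ + n_C₂H₂/√M_C₂H₂)
= (3.01/√48.00) / (3.01/√48.00 + 0.347/√26.04) = 0.4345/(0.4345 + 0.06800) = 0.865.

0.865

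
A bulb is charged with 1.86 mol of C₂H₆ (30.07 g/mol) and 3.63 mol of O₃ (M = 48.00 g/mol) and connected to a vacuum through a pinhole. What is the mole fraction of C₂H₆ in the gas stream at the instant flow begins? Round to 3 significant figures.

0.393

Rate_i ∝ x_i/√M_i (Graham's law weighted by mole fraction), so the effusate composition follows n_i/√M_i.
x_C₂H₆(eff) = (n_C₂H₆/√M_C₂H₆) / (n_C₂H₆/√M_C₂H₆ + n_O₃/√M_O₃)
= (1.86/√30.07) / (1.86/√30.07 + 3.63/√48.00) = 0.3392/(0.3392 + 0.5239) = 0.393.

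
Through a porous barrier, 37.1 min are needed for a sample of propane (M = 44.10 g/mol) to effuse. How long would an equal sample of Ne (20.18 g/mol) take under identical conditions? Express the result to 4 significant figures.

25.10 min

Graham's law gives t_Ne/t_C₃H₈ = √(M_Ne/M_C₃H₈) = √(20.18/44.10) = √0.4576 = 0.6765.
So the time for Ne is 37.1 × 0.6765 = 25.10 min.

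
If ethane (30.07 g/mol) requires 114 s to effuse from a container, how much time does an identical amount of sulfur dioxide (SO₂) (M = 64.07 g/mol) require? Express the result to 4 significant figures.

From Graham's law, t_SO₂/t_C₂H₆ = √(M_SO₂/M_C₂H₆) = √(64.07/30.07) = √2.131 = 1.460.
So the time for SO₂ is 114 × 1.460 = 166.4 s.

166.4 s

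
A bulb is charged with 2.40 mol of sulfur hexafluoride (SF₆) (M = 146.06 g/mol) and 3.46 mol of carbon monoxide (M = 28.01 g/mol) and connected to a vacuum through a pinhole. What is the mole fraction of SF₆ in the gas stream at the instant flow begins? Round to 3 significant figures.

Effusion rate of each component ∝ n_i/√M_i (partial pressure × 1/√M).
So x_SF₆ in the escaping gas = (n_SF₆/√M_SF₆) / Σ(n_i/√M_i)
= (2.40/√146.06) / (2.40/√146.06 + 3.46/√28.01) = 0.1986/(0.1986 + 0.6538) = 0.233.

0.233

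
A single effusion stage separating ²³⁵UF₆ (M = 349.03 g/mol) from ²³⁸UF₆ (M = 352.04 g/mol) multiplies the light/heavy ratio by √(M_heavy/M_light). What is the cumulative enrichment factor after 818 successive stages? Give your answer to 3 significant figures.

Overall factor = α^818 with α = √(352.04/349.03), i.e. (352.04/349.03)^(818/2).
= 1.00862^409 = 33.5.

33.5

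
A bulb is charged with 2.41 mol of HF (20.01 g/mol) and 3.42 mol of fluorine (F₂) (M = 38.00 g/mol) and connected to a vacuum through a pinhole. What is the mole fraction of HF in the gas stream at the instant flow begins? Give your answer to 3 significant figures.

0.493

Each component's effusion rate ∝ (its partial pressure)·(1/√M) ∝ n_i/√M_i.
So x_HF in the escaping gas = (n_HF/√M_HF) / Σ(n_i/√M_i)
= (2.41/√20.01) / (2.41/√20.01 + 3.42/√38.00) = 0.5388/(0.5388 + 0.5548) = 0.493.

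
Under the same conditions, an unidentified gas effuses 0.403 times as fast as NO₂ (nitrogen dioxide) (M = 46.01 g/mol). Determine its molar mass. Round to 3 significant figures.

By Graham's law, rate_X/rate_NO₂ = √(M_NO₂/M_X).
0.403 = √(46.01/M_X)
M_X = 46.01 / 0.403² = 46.01 / 0.1624 = 283 g/mol

283 g/mol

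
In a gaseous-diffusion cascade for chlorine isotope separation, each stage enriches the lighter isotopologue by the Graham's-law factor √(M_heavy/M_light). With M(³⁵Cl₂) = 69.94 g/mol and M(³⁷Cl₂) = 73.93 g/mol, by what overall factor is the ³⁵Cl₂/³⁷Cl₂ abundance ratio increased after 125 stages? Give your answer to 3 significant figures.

32.1

After 125 stages the ratio has grown by (√(73.93/69.94))^125 = (73.93/69.94)^(125/2).
= 1.05705^(125/2) = 32.1.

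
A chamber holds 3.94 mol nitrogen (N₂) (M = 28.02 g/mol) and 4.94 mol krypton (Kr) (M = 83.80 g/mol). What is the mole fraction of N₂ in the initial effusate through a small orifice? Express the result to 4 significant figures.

Rate_i ∝ x_i/√M_i (Graham's law weighted by mole fraction), so the effusate composition follows n_i/√M_i.
So x_N₂ in the escaping gas = (n_N₂/√M_N₂) / Σ(n_i/√M_i)
= (3.94/√28.02) / (3.94/√28.02 + 4.94/√83.80) = 0.7443/(0.7443 + 0.5396) = 0.5797.

0.5797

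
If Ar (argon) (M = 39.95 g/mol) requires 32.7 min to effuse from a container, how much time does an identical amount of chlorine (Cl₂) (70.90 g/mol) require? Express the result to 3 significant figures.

43.6 min

Since effusion rate ∝ 1/√M, t_Cl₂/t_Ar = √(M_Cl₂/M_Ar) = √(70.90/39.95) = √1.775 = 1.332.
So the time for Cl₂ is 32.7 × 1.332 = 43.6 min.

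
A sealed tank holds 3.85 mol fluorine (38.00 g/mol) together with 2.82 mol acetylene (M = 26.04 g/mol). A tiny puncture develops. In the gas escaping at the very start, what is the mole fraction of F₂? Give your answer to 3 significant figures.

0.531

Rate_i ∝ x_i/√M_i (Graham's law weighted by mole fraction), so the effusate composition follows n_i/√M_i.
Mole fraction of F₂ in the effusate = (n_F₂/√M_F₂) / (n_F₂/√M_F₂ + n_C₂H₂/√M_C₂H₂)
= (3.85/√38.00) / (3.85/√38.00 + 2.82/√26.04) = 0.6246/(0.6246 + 0.5526) = 0.531.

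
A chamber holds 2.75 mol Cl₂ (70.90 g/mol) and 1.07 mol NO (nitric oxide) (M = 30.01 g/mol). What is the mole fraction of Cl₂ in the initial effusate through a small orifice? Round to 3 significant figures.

0.626

Each component's effusion rate ∝ (its partial pressure)·(1/√M) ∝ n_i/√M_i.
Mole fraction of Cl₂ in the effusate = (n_Cl₂/√M_Cl₂) / (n_Cl₂/√M_Cl₂ + n_NO/√M_NO)
= (2.75/√70.90) / (2.75/√70.90 + 1.07/√30.01) = 0.3266/(0.3266 + 0.1953) = 0.626.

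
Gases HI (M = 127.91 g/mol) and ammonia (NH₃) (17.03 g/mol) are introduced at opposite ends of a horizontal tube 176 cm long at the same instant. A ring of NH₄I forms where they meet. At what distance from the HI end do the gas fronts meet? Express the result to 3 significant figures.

47.1 cm

In equal time, each gas travels a distance ∝ its rate ∝ 1/√M, so d_HI/d_NH₃ = √(M_NH₃/M_HI) = √(17.03/127.91) = 0.3649.
With d_HI + d_NH₃ = 176 cm, d_NH₃ = 176/(1 + 0.3649) = 128.9 cm.
d_HI = 176 − 128.9 = 47.1 cm.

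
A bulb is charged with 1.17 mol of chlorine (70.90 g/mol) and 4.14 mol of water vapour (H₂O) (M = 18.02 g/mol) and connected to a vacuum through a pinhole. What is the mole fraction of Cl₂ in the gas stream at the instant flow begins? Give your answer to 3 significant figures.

The effusion rate of species i is ∝ p_i/√M_i ∝ n_i/√M_i.
Mole fraction of Cl₂ in the effusate = (n_Cl₂/√M_Cl₂) / (n_Cl₂/√M_Cl₂ + n_H₂O/√M_H₂O)
= (1.17/√70.90) / (1.17/√70.90 + 4.14/√18.02) = 0.1390/(0.1390 + 0.9753) = 0.125.

0.125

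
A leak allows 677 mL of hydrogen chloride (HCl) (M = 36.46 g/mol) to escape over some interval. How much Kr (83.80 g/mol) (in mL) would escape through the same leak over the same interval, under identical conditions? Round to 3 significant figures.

Graham's law gives rate_Kr/rate_HCl = √(M_HCl/M_Kr) = √(36.46/83.80) = √0.4351 = 0.6596.
So the volume for Kr is 677 × 0.6596 = 447 mL.

447 mL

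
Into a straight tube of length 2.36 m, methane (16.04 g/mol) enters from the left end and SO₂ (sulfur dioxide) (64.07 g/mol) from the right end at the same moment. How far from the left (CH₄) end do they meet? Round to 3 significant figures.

Distances travelled in equal time are proportional to diffusion rates, so d_CH₄/d_SO₂ = √(M_SO₂/M_CH₄) = √(64.07/16.04) = 1.999.
With d_CH₄ + d_SO₂ = 2.36 m, d_SO₂ = 2.36/(1 + 1.999) = 0.7870 m.
d_CH₄ = 2.36 − 0.7870 = 1.57 m.

1.57 m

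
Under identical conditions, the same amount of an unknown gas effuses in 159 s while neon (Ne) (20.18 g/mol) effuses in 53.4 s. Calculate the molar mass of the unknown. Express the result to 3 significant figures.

Graham's law gives t_X/t_Ne = √(M_X/M_Ne).
159/53.4 = 2.978 = √(M_X/20.18)
M_X = 20.18 × 2.978² = 20.18 × 8.866 = 179 g/mol

179 g/mol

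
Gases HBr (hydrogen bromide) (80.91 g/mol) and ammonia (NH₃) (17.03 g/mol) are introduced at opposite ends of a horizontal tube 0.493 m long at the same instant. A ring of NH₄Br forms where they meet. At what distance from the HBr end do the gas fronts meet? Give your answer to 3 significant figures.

0.155 m

The fronts meet when d_HBr + d_NH₃ = L with d_HBr/d_NH₃ = √(M_NH₃/M_HBr) (Graham's law). Here √(M_NH₃/M_HBr) = √(17.03/80.91) = 0.4588.
With d_HBr + d_NH₃ = 0.493 m, d_NH₃ = 0.493/(1 + 0.4588) = 0.3380 m.
d_HBr = 0.493 − 0.3380 = 0.155 m.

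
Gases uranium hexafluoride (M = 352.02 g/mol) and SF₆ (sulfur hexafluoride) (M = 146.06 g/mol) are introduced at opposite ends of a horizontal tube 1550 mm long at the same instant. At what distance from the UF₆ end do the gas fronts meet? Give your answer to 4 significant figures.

Distances travelled in equal time are proportional to diffusion rates, so d_UF₆/d_SF₆ = √(M_SF₆/M_UF₆) = √(146.06/352.02) = 0.6441.
With d_UF₆ + d_SF₆ = 1550 mm, d_SF₆ = 1550/(1 + 0.6441) = 942.7 mm.
d_UF₆ = 1550 − 942.7 = 607.3 mm.

607.3 mm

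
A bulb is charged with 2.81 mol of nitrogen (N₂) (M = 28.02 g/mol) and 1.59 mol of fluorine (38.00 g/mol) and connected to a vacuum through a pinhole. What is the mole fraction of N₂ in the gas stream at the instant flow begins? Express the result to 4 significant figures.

0.6730

Each component's effusion rate ∝ (its partial pressure)·(1/√M) ∝ n_i/√M_i.
x_N₂(eff) = (n_N₂/√M_N₂) / (n_N₂/√M_N₂ + n_F₂/√M_F₂)
= (2.81/√28.02) / (2.81/√28.02 + 1.59/√38.00) = 0.5309/(0.5309 + 0.2579) = 0.6730.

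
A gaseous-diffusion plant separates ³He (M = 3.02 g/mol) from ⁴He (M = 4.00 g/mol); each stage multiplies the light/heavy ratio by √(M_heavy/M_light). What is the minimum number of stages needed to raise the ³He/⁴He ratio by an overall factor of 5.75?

13

Per stage α = (4.00/3.02)^(1/2) = 1.32450^0.5, giving ln α = 0.1405.
Need α^N ≥ 5.75 ⇒ N ≥ ln(5.75) / ln α = 1.749 / 0.1405 = 12.45.
Minimum whole number of stages: N = 13.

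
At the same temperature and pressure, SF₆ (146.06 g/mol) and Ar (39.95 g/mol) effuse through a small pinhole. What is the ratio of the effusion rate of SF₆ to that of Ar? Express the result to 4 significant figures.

0.5230

By Graham's law, rate_SF₆/rate_Ar = √(M_Ar/M_SF₆) = √(39.95/146.06) = √0.2735 = 0.5230.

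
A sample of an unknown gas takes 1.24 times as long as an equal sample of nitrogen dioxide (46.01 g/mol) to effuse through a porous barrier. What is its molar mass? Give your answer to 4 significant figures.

70.74 g/mol

From Graham's law, t_X/t_NO₂ = √(M_X/M_NO₂).
1.24 = √(M_X/46.01)
M_X = 46.01 × 1.24² = 46.01 × 1.538 = 70.74 g/mol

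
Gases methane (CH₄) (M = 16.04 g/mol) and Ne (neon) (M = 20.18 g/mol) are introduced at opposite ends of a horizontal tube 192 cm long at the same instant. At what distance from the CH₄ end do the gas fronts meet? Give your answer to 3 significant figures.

102 cm

In equal time, each gas travels a distance ∝ its rate ∝ 1/√M, so d_CH₄/d_Ne = √(M_Ne/M_CH₄) = √(20.18/16.04) = 1.122.
With d_CH₄ + d_Ne = 192 cm, d_Ne = 192/(1 + 1.122) = 90.50 cm.
d_CH₄ = 192 − 90.50 = 102 cm.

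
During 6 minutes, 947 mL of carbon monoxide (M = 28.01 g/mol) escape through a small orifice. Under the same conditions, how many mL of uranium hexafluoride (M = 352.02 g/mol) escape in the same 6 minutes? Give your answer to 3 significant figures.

Graham's law gives rate_UF₆/rate_CO = √(M_CO/M_UF₆) = √(28.01/352.02) = √0.07957 = 0.2821.
So the volume for UF₆ is 947 × 0.2821 = 267 mL.

267 mL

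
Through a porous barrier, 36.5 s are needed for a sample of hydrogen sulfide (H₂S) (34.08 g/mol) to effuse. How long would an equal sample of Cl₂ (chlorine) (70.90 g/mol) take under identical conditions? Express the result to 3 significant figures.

52.6 s

By Graham's law, t_Cl₂/t_H₂S = √(M_Cl₂/M_H₂S) = √(70.90/34.08) = √2.080 = 1.442.
So the time for Cl₂ is 36.5 × 1.442 = 52.6 s.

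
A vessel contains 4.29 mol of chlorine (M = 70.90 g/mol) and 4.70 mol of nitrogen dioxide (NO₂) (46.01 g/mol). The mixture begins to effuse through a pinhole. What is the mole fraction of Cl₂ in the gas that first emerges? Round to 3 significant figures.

Effusion rate of each component ∝ n_i/√M_i (partial pressure × 1/√M).
x_Cl₂(eff) = (n_Cl₂/√M_Cl₂) / (n_Cl₂/√M_Cl₂ + n_NO₂/√M_NO₂)
= (4.29/√70.90) / (4.29/√70.90 + 4.70/√46.01) = 0.5095/(0.5095 + 0.6929) = 0.424.

0.424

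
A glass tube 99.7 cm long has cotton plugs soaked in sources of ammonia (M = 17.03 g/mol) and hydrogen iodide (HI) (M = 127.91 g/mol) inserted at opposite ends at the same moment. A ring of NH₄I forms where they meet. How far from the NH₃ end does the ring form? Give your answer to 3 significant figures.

73.0 cm

In equal time, each gas travels a distance ∝ its rate ∝ 1/√M, so d_NH₃/d_HI = √(M_HI/M_NH₃) = √(127.91/17.03) = 2.741.
With d_NH₃ + d_HI = 99.7 cm, d_HI = 99.7/(1 + 2.741) = 26.65 cm.
d_NH₃ = 99.7 − 26.65 = 73.0 cm.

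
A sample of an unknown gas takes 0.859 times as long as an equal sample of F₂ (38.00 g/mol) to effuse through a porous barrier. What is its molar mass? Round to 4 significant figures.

28.04 g/mol

By Graham's law, t_X/t_F₂ = √(M_X/M_F₂).
0.859 = √(M_X/38.00)
M_X = 38.00 × 0.859² = 38.00 × 0.7379 = 28.04 g/mol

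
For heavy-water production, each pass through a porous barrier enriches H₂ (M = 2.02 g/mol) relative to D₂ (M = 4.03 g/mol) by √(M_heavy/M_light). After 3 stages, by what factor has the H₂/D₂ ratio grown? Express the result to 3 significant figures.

The single-stage factor is √(M_heavy/M_light), so 3 stages give [√(4.03/2.02)]^3 = (4.03/2.02)^(3/2).
= 1.99505^(3/2) = 2.82.

2.82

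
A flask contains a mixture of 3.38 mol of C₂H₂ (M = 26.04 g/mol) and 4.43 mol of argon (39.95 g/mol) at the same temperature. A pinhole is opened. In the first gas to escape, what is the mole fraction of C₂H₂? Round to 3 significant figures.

0.486

Rate_i ∝ x_i/√M_i (Graham's law weighted by mole fraction), so the effusate composition follows n_i/√M_i.
Mole fraction of C₂H₂ in the effusate = (n_C₂H₂/√M_C₂H₂) / (n_C₂H₂/√M_C₂H₂ + n_Ar/√M_Ar)
= (3.38/√26.04) / (3.38/√26.04 + 4.43/√39.95) = 0.6624/(0.6624 + 0.7009) = 0.486.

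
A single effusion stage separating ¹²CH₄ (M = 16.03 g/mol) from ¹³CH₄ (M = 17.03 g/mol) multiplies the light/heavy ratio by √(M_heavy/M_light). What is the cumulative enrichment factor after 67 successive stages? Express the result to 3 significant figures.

Overall factor = α^67 with α = √(17.03/16.03), i.e. (17.03/16.03)^(67/2).
= 1.06238^(67/2) = 7.59.

7.59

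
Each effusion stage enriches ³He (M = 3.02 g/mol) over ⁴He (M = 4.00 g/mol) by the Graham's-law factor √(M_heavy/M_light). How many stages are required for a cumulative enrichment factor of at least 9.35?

Single-stage factor α = √(4.00/3.02), so ln α = ½ ln(1.32450) = 0.1405.
Need α^N ≥ 9.35 ⇒ N ≥ ln(9.35) / ln α = 2.235 / 0.1405 = 15.91.
Minimum whole number of stages: N = 16.

16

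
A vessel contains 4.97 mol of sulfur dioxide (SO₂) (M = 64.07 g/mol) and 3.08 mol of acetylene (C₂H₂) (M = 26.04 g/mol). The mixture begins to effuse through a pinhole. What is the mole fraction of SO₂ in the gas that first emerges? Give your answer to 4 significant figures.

Effusion rate of each component ∝ n_i/√M_i (partial pressure × 1/√M).
Mole fraction of SO₂ in the effusate = (n_SO₂/√M_SO₂) / (n_SO₂/√M_SO₂ + n_C₂H₂/√M_C₂H₂)
= (4.97/√64.07) / (4.97/√64.07 + 3.08/√26.04) = 0.6209/(0.6209 + 0.6036) = 0.5071.

0.5071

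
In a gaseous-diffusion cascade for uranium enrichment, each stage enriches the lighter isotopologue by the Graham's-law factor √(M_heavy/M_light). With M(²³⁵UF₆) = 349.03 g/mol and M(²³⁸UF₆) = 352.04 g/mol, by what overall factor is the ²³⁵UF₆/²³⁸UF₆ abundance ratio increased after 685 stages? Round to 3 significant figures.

18.9

Overall factor = α^685 with α = √(352.04/349.03), i.e. (352.04/349.03)^(685/2).
= 1.00862^(685/2) = 18.9.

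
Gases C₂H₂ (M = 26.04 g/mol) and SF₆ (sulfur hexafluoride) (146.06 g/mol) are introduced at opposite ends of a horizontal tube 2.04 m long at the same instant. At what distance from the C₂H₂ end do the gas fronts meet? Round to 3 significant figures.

1.43 m

Distances travelled in equal time are proportional to diffusion rates, so d_C₂H₂/d_SF₆ = √(M_SF₆/M_C₂H₂) = √(146.06/26.04) = 2.368.
With d_C₂H₂ + d_SF₆ = 2.04 m, d_SF₆ = 2.04/(1 + 2.368) = 0.6056 m.
d_C₂H₂ = 2.04 − 0.6056 = 1.43 m.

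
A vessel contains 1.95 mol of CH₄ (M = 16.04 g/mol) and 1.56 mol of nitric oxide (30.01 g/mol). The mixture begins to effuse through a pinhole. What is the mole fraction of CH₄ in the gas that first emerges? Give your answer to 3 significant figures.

The effusion rate of species i is ∝ p_i/√M_i ∝ n_i/√M_i.
Mole fraction of CH₄ in the effusate = (n_CH₄/√M_CH₄) / (n_CH₄/√M_CH₄ + n_NO/√M_NO)
= (1.95/√16.04) / (1.95/√16.04 + 1.56/√30.01) = 0.4869/(0.4869 + 0.2848) = 0.631.

0.631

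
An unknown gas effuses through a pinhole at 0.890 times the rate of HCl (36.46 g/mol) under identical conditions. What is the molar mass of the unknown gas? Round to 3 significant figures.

46.0 g/mol

From Graham's law, rate_X/rate_HCl = √(M_HCl/M_X).
0.890 = √(36.46/M_X)
M_X = 36.46 / 0.890² = 36.46 / 0.7921 = 46.0 g/mol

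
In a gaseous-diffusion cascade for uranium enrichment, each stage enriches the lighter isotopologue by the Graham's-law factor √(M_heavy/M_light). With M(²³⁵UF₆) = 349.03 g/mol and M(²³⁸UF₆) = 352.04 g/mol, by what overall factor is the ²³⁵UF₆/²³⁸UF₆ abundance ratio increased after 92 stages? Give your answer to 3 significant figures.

The single-stage factor is √(M_heavy/M_light), so 92 stages give [√(352.04/349.03)]^92 = (352.04/349.03)^(92/2).
= 1.00862^46 = 1.48.

1.48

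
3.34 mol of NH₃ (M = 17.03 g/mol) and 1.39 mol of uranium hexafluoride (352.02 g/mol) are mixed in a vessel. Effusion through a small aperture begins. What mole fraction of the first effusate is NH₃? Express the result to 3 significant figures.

0.916

Effusion rate of each component ∝ n_i/√M_i (partial pressure × 1/√M).
So x_NH₃ in the escaping gas = (n_NH₃/√M_NH₃) / Σ(n_i/√M_i)
= (3.34/√17.03) / (3.34/√17.03 + 1.39/√352.02) = 0.8094/(0.8094 + 0.07409) = 0.916.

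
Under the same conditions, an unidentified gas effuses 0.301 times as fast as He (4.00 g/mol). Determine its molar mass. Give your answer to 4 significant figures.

By Graham's law, rate_X/rate_He = √(M_He/M_X).
0.301 = √(4.00/M_X)
M_X = 4.00 / 0.301² = 4.00 / 0.09060 = 44.15 g/mol

44.15 g/mol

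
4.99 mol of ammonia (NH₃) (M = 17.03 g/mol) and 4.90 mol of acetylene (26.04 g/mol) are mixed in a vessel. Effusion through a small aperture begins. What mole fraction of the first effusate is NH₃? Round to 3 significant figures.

0.557

The effusion rate of species i is ∝ p_i/√M_i ∝ n_i/√M_i.
Mole fraction of NH₃ in the effusate = (n_NH₃/√M_NH₃) / (n_NH₃/√M_NH₃ + n_C₂H₂/√M_C₂H₂)
= (4.99/√17.03) / (4.99/√17.03 + 4.90/√26.04) = 1.209/(1.209 + 0.9602) = 0.557.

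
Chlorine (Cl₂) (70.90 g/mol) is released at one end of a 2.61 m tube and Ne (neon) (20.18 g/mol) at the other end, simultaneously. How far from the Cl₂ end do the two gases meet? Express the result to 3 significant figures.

0.908 m

Distances travelled in equal time are proportional to diffusion rates, so d_Cl₂/d_Ne = √(M_Ne/M_Cl₂) = √(20.18/70.90) = 0.5335.
With d_Cl₂ + d_Ne = 2.61 m, d_Ne = 2.61/(1 + 0.5335) = 1.702 m.
d_Cl₂ = 2.61 − 1.702 = 0.908 m.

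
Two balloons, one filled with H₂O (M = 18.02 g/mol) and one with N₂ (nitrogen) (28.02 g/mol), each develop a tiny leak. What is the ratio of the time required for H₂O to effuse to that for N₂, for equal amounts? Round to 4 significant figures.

Since effusion rate ∝ 1/√M, t_H₂O/t_N₂ = √(M_H₂O/M_N₂) = √(18.02/28.02) = √0.6431 = 0.8019.

0.8019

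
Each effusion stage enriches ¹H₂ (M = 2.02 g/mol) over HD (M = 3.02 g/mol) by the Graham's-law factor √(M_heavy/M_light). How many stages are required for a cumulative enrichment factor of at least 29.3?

17

Per stage α = (3.02/2.02)^(1/2) = 1.49505^0.5, giving ln α = 0.2011.
Need α^N ≥ 29.3 ⇒ N ≥ ln(29.3) / ln α = 3.378 / 0.2011 = 16.80.
So at least 17 stages are needed.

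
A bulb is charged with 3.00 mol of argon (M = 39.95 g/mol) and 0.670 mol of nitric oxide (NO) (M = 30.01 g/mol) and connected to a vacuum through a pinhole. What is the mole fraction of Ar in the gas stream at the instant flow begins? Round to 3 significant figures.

0.795

Each component's effusion rate ∝ (its partial pressure)·(1/√M) ∝ n_i/√M_i.
Mole fraction of Ar in the effusate = (n_Ar/√M_Ar) / (n_Ar/√M_Ar + n_NO/√M_NO)
= (3.00/√39.95) / (3.00/√39.95 + 0.670/√30.01) = 0.4746/(0.4746 + 0.1223) = 0.795.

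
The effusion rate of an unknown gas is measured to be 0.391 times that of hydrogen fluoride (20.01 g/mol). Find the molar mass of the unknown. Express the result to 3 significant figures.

131 g/mol

From Graham's law, rate_X/rate_HF = √(M_HF/M_X).
0.391 = √(20.01/M_X)
M_X = 20.01 / 0.391² = 20.01 / 0.1529 = 131 g/mol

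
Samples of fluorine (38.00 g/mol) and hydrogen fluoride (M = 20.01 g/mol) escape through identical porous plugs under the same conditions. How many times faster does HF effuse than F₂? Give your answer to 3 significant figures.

1.38

From Graham's law, rate_HF/rate_F₂ = √(M_F₂/M_HF) = √(38.00/20.01) = √1.899 = 1.38.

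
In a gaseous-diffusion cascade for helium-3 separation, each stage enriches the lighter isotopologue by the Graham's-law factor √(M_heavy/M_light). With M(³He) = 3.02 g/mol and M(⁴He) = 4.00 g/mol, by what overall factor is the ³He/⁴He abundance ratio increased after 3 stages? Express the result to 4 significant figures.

1.524

Each stage multiplies the ratio by α = √(4.00/3.02), so after 3 stages the overall factor is α^3 = (4.00/3.02)^(3/2).
= 1.32450^(3/2) = 1.524.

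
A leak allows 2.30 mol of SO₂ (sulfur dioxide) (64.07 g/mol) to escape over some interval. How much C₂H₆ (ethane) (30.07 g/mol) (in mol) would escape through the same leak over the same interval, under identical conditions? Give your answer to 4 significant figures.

Graham's law gives rate_C₂H₆/rate_SO₂ = √(M_SO₂/M_C₂H₆) = √(64.07/30.07) = √2.131 = 1.460.
So the amount for C₂H₆ is 2.30 × 1.460 = 3.357 mol.

3.357 mol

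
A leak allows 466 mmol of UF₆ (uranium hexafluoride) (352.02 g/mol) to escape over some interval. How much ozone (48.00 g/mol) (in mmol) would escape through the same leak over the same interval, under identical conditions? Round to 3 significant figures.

1260 mmol

Since effusion rate ∝ 1/√M, rate_O₃/rate_UF₆ = √(M_UF₆/M_O₃) = √(352.02/48.00) = √7.334 = 2.708.
So the amount for O₃ is 466 × 2.708 = 1260 mmol.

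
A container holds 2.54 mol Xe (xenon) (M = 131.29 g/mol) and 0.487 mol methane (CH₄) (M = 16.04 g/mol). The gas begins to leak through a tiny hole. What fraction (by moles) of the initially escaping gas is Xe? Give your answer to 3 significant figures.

Each component's effusion rate ∝ (its partial pressure)·(1/√M) ∝ n_i/√M_i.
Mole fraction of Xe in the effusate = (n_Xe/√M_Xe) / (n_Xe/√M_Xe + n_CH₄/√M_CH₄)
= (2.54/√131.29) / (2.54/√131.29 + 0.487/√16.04) = 0.2217/(0.2217 + 0.1216) = 0.646.

0.646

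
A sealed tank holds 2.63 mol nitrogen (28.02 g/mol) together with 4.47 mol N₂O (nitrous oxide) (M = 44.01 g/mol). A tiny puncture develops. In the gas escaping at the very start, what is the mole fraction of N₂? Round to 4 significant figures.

Rate_i ∝ x_i/√M_i (Graham's law weighted by mole fraction), so the effusate composition follows n_i/√M_i.
x_N₂(eff) = (n_N₂/√M_N₂) / (n_N₂/√M_N₂ + n_N₂O/√M_N₂O)
= (2.63/√28.02) / (2.63/√28.02 + 4.47/√44.01) = 0.4968/(0.4968 + 0.6738) = 0.4244.

0.4244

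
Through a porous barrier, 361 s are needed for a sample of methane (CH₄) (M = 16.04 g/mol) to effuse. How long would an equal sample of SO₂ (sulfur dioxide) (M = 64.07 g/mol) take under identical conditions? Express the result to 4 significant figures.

From Graham's law, t_SO₂/t_CH₄ = √(M_SO₂/M_CH₄) = √(64.07/16.04) = √3.994 = 1.999.
So the time for SO₂ is 361 × 1.999 = 721.5 s.

721.5 s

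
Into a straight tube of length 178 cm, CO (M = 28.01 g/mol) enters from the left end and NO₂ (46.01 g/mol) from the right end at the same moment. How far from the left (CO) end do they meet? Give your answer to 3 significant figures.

100 cm

The fronts meet when d_CO + d_NO₂ = L with d_CO/d_NO₂ = √(M_NO₂/M_CO) (Graham's law). Here √(M_NO₂/M_CO) = √(46.01/28.01) = 1.282.
With d_CO + d_NO₂ = 178 cm, d_NO₂ = 178/(1 + 1.282) = 78.01 cm.
d_CO = 178 − 78.01 = 100 cm.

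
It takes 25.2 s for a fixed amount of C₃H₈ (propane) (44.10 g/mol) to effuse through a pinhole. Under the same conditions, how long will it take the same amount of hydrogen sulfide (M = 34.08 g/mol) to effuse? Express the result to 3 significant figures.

Since effusion rate ∝ 1/√M, t_H₂S/t_C₃H₈ = √(M_H₂S/M_C₃H₈) = √(34.08/44.10) = √0.7728 = 0.8791.
So the time for H₂S is 25.2 × 0.8791 = 22.2 s.

22.2 s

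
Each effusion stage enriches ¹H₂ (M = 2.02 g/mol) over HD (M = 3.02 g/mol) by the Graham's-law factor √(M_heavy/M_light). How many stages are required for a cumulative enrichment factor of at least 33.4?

With α = √(3.02/2.02) per stage, ln α = ½ ln(1.49505) = 0.2011.
Need α^N ≥ 33.4 ⇒ N ≥ ln(33.4) / ln α = 3.509 / 0.2011 = 17.45.
Rounding up, N = 18 stages.

18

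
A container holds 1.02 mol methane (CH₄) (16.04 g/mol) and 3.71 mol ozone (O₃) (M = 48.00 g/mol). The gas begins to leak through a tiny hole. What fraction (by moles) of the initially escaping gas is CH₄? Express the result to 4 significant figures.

0.3223

The effusion rate of species i is ∝ p_i/√M_i ∝ n_i/√M_i.
Mole fraction of CH₄ in the effusate = (n_CH₄/√M_CH₄) / (n_CH₄/√M_CH₄ + n_O₃/√M_O₃)
= (1.02/√16.04) / (1.02/√16.04 + 3.71/√48.00) = 0.2547/(0.2547 + 0.5355) = 0.3223.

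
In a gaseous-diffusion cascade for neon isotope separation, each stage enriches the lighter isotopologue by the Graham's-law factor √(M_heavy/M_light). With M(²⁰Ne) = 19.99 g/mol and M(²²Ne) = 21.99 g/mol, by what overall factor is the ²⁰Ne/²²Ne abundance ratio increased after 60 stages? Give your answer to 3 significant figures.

Overall factor = α^60 with α = √(21.99/19.99), i.e. (21.99/19.99)^(60/2).
= 1.10005^30 = 17.5.

17.5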